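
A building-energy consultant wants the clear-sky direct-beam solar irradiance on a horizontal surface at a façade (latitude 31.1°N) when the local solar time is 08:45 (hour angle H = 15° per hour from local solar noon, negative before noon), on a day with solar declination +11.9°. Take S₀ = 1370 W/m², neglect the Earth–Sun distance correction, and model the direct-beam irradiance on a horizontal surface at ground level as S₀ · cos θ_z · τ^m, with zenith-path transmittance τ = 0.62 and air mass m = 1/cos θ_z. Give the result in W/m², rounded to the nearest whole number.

437 W/m²

Hour angle H = 15° × (8.75 − 12) = -48.75°.
cos θ_z = sin φ sin δ + cos φ cos δ cos H = (0.5165)(0.2062) + (0.8563)(0.9785)(0.6593) = 0.6589.
Air mass m = 1/cos θ_z = 1/0.6589 = 1.518; τ^m = 0.62^1.518 = 0.4840.
Surface direct beam = 1370 × 0.6589 × 0.4840 = 436.90 W/m².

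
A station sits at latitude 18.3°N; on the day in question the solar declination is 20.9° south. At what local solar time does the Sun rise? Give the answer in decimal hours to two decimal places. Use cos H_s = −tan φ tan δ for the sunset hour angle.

6.48 h

cos H_s = −tan(18.3°) · tan(-20.9°) = 0.1263, so H_s = arccos(0.1263) = 82.74°.
Sunrise is at 12 − H_s/15 = 12 − 5.516 = 6.484 h local solar time.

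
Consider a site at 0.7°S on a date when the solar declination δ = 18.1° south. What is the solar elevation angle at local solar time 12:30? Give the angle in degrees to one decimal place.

71.1°

Hour angle H = 15° × (12.5 − 12) = 7.50°.
With φ = -0.7°, δ = -18.1°, H = 7.50°: sin φ sin δ = 0.0038, cos φ cos δ cos H = 0.9423, so cos θ_z = 0.9461.
θ_z = arccos(0.9461) = 18.90°, so the elevation is 90° − 18.90° = 71.10°.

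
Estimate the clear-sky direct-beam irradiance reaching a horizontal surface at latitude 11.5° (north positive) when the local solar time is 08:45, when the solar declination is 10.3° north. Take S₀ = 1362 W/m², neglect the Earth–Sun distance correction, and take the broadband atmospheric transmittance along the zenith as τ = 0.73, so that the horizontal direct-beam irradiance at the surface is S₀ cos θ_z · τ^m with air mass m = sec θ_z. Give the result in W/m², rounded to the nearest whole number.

Hour angle H = 15° × (8.75 − 12) = -48.75°.
cos θ_z = sin(11.5°) sin(10.3°) + cos(11.5°) cos(10.3°) cos(-48.75°) = 0.0356 + 0.6357 = 0.6713.
Air mass m = 1/cos θ_z = 1/0.6713 = 1.490; τ^m = 0.73^1.490 = 0.6257.
Surface direct beam = 1362 × 0.6713 × 0.6257 = 572.08 W/m².

572 W/m²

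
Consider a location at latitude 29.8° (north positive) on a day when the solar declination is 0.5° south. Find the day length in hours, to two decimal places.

−tan φ tan δ = −(0.5727)(-0.0087) = 0.0050; H_s = arccos(0.0050) = 89.71°.
Day length = 2 H_s / 15° h⁻¹ = 179.42° / 15 = 11.961 h.

11.96 hours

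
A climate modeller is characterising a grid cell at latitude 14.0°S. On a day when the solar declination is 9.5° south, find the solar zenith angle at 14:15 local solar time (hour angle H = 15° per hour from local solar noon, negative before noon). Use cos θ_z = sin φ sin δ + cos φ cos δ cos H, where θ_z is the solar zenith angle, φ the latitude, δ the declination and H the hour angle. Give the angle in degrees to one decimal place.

33.3°

Hour angle H = 15° × (14.25 − 12) = 33.75°.
cos θ_z = sin φ sin δ + cos φ cos δ cos H = (-0.2419)(-0.1650) + (0.9703)(0.9863)(0.8315) = 0.8357.
θ_z = arccos(0.8357) = 33.31°.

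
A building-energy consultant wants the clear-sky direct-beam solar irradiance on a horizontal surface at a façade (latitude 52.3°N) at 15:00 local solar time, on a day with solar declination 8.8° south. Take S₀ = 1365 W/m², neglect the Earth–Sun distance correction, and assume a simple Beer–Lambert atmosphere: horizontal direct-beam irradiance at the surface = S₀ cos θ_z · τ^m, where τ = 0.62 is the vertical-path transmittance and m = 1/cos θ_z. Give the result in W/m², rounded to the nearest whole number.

Hour angle H = 15° × (15 − 12) = 45.00°.
With φ = 52.3°, δ = -8.8°, H = 45.00°: sin φ sin δ = -0.1210, cos φ cos δ cos H = 0.4273, so cos θ_z = 0.3063.
Air mass m = 1/cos θ_z = 1/0.3063 = 3.265; τ^m = 0.62^3.265 = 0.2100.
Surface direct beam = 1365 × 0.3063 × 0.2100 = 87.80 W/m².

88 W/m²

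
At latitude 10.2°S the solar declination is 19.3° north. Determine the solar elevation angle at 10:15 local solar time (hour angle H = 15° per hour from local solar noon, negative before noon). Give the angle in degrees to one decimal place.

50.8°

Hour angle H = 15° × (10.25 − 12) = -26.25°.
cos θ_z = sin(-10.2°) sin(19.3°) + cos(-10.2°) cos(19.3°) cos(-26.25°) = -0.0585 + 0.8331 = 0.7746.
θ_z = arccos(0.7746) = 39.23°, so the elevation is 90° − 39.23° = 50.77°.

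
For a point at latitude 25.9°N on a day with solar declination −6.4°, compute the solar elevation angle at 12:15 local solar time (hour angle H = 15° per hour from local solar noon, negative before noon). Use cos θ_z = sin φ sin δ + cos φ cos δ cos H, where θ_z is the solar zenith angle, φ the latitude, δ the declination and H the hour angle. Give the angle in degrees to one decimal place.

Hour angle H = 15° × (12.25 − 12) = 3.75°.
cos θ_z = sin φ sin δ + cos φ cos δ cos H = (0.4368)(-0.1115) + (0.8996)(0.9938)(0.9979) = 0.8434.
θ_z = arccos(0.8434) = 32.50°, so the elevation is 90° − 32.50° = 57.50°.

57.5°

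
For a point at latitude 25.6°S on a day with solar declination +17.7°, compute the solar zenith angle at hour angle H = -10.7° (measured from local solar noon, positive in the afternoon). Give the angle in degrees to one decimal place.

With φ = -25.6°, δ = 17.7°, H = -10.70°: sin φ sin δ = -0.1314, cos φ cos δ cos H = 0.8442, so cos θ_z = 0.7128.
θ_z = arccos(0.7128) = 44.54°.

44.5°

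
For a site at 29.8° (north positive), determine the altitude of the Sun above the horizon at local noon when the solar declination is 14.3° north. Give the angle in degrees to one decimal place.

74.5°

At local solar noon the hour angle is zero, so the elevation is 90° − |φ − δ| = 90° − |29.8° − (14.3°)| = 90° − 15.5° = 74.5°.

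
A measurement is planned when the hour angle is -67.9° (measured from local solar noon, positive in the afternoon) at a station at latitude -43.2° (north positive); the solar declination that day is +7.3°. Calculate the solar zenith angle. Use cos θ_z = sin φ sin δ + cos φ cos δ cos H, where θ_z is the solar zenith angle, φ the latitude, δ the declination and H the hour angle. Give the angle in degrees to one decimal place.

79.3°

With φ = -43.2°, δ = 7.3°, H = -67.90°: sin φ sin δ = -0.0870, cos φ cos δ cos H = 0.2720, so cos θ_z = 0.1850.
θ_z = arccos(0.1850) = 79.34°.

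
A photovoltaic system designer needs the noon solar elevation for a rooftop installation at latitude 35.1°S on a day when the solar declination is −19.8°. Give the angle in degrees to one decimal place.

74.7°

At local solar noon the hour angle is zero, so the elevation is 90° − |φ − δ| = 90° − |-35.1° − (-19.8°)| = 90° − 15.3° = 74.7°.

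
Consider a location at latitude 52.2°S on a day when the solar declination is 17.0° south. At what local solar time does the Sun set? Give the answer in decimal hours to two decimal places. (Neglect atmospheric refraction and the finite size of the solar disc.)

19.55 h

The sunset hour angle satisfies cos H_s = −tan φ tan δ = -0.3941, giving H_s = 113.21°.
Sunset is at 12 + H_s/15 = 12 + 7.547 = 19.547 h local solar time.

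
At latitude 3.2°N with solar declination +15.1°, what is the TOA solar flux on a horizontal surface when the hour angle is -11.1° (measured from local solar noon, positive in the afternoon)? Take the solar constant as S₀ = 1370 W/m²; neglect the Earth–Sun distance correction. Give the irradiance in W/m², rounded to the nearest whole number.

cos θ_z = sin(3.2°) sin(15.1°) + cos(3.2°) cos(15.1°) cos(-11.10°) = 0.0145 + 0.9459 = 0.9604.
Top-of-atmosphere irradiance = S₀ cos θ_z = 1370 × 0.9604 = 1315.75 W/m².

1316 W/m²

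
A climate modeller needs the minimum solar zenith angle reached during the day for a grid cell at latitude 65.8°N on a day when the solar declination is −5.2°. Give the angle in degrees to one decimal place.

71.0°

At local solar noon the hour angle is zero, so the zenith angle is |φ − δ| = |65.8° − (-5.2°)| = 71.0°.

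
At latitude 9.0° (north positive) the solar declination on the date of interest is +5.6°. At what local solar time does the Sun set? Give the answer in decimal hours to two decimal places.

18.06 h

cos H_s = −tan(9.0°) · tan(5.6°) = -0.0155, so H_s = arccos(-0.0155) = 90.89°.
Sunset is at 12 + H_s/15 = 12 + 6.059 = 18.059 h local solar time.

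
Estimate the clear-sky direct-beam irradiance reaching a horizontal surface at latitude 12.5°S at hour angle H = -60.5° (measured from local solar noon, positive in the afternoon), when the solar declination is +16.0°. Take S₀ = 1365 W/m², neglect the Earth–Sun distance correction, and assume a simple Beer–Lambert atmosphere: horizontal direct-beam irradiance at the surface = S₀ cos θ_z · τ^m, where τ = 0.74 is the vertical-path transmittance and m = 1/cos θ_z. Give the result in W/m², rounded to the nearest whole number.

260 W/m²

cos θ_z = sin φ sin δ + cos φ cos δ cos H = (-0.2164)(0.2756) + (0.9763)(0.9613)(0.4924) = 0.4025.
Air mass m = 1/cos θ_z = 1/0.4025 = 2.484; τ^m = 0.74^2.484 = 0.4733.
Surface direct beam = 1365 × 0.4025 × 0.4733 = 260.04 W/m².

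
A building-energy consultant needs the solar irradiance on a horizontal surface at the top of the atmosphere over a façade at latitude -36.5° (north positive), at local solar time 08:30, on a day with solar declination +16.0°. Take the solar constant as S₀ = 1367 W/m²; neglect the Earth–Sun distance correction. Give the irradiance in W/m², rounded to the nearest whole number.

Hour angle H = 15° × (8.5 − 12) = -52.50°.
cos θ_z = sin φ sin δ + cos φ cos δ cos H = (-0.5948)(0.2756) + (0.8039)(0.9613)(0.6088) = 0.3065.
Top-of-atmosphere irradiance = S₀ cos θ_z = 1367 × 0.3065 = 418.99 W/m².

419 W/m²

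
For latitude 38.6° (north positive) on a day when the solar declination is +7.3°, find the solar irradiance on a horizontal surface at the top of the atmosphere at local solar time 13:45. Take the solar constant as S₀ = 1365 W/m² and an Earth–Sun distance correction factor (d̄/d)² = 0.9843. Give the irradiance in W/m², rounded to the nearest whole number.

Hour angle H = 15° × (13.75 − 12) = 26.25°.
cos θ_z = sin φ sin δ + cos φ cos δ cos H = (0.6239)(0.1271) + (0.7815)(0.9919)(0.8969) = 0.7745.
Top-of-atmosphere irradiance = S₀ (d̄/d)² cos θ_z = 1365 × 0.9843 × 0.7745 = 1040.59 W/m².

1041 W/m²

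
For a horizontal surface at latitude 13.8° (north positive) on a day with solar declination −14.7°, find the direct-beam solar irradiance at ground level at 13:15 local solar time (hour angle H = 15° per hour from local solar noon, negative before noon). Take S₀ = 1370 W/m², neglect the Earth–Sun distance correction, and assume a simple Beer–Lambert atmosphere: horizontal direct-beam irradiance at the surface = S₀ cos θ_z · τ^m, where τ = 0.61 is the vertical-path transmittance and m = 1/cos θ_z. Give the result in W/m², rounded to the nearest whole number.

626 W/m²

Hour angle H = 15° × (13.25 − 12) = 18.75°.
cos θ_z = sin φ sin δ + cos φ cos δ cos H = (0.2385)(-0.2538) + (0.9711)(0.9673)(0.9469) = 0.8289.
Air mass m = 1/cos θ_z = 1/0.8289 = 1.206; τ^m = 0.61^1.206 = 0.5509.
Surface direct beam = 1370 × 0.8289 × 0.5509 = 625.60 W/m².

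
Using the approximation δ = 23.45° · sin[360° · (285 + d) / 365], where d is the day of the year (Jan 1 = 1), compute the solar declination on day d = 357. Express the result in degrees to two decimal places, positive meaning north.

-23.41°

360 × (285 + 357) / 365 = 633.205°; sin(633.205°) = -0.9984.
δ = 23.45 × -0.9984 = -23.412° ≈ -23.41°.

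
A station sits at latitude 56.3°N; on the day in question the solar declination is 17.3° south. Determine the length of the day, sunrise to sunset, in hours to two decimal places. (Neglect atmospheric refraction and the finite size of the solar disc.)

−tan φ tan δ = −(1.4994)(-0.3115) = 0.4671; H_s = arccos(0.4671) = 62.15°.
Day length = 2 H_s / 15° h⁻¹ = 124.30° / 15 = 8.287 h.

8.29 hours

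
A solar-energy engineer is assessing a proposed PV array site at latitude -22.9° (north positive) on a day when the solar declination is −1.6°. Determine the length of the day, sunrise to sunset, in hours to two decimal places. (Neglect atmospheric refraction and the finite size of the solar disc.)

−tan φ tan δ = −(-0.4224)(-0.0279) = -0.0118; H_s = arccos(-0.0118) = 90.68°.
Day length = 2 H_s / 15° h⁻¹ = 181.36° / 15 = 12.091 h.

12.09 hours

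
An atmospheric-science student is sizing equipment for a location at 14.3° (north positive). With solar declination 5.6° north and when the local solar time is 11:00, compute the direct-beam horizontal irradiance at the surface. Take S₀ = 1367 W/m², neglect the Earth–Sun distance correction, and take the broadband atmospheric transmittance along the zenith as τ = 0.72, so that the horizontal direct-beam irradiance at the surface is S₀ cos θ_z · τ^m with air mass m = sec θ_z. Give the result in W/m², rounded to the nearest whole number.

Hour angle H = 15° × (11 − 12) = -15.00°.
cos θ_z = sin φ sin δ + cos φ cos δ cos H = (0.2470)(0.0976) + (0.9690)(0.9952)(0.9659) = 0.9556.
Air mass m = 1/cos θ_z = 1/0.9556 = 1.046; τ^m = 0.72^1.046 = 0.7092.
Surface direct beam = 1367 × 0.9556 × 0.7092 = 926.43 W/m².

926 W/m²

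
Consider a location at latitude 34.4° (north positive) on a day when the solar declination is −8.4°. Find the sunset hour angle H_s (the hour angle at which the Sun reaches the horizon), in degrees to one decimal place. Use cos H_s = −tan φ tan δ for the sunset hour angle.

84.2°

cos H_s = −tan(34.4°) · tan(-8.4°) = 0.1011, so H_s = arccos(0.1011) = 84.20°.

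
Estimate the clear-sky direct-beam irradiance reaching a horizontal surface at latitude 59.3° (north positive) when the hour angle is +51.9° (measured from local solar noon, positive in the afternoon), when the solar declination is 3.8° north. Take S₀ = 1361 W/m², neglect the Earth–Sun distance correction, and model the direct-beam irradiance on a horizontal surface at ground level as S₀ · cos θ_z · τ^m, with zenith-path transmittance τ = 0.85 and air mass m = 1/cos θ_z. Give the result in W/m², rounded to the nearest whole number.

cos θ_z = sin φ sin δ + cos φ cos δ cos H = (0.8599)(0.0663) + (0.5105)(0.9978)(0.6170) = 0.3713.
Air mass m = 1/cos θ_z = 1/0.3713 = 2.693; τ^m = 0.85^2.693 = 0.6455.
Surface direct beam = 1361 × 0.3713 × 0.6455 = 326.20 W/m².

326 W/m²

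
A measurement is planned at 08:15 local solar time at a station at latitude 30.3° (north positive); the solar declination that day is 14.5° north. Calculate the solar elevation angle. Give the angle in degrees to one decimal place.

Hour angle H = 15° × (8.25 − 12) = -56.25°.
With φ = 30.3°, δ = 14.5°, H = -56.25°: sin φ sin δ = 0.1263, cos φ cos δ cos H = 0.4644, so cos θ_z = 0.5907.
θ_z = arccos(0.5907) = 53.79°, so the elevation is 90° − 53.79° = 36.21°.

36.2°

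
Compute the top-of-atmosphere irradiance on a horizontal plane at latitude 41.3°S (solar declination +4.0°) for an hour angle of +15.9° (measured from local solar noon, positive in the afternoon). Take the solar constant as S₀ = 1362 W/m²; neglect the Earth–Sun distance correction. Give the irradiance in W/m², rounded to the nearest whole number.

With φ = -41.3°, δ = 4.0°, H = 15.90°: sin φ sin δ = -0.0460, cos φ cos δ cos H = 0.7208, so cos θ_z = 0.6748.
Top-of-atmosphere irradiance = S₀ cos θ_z = 1362 × 0.6748 = 919.08 W/m².

919 W/m²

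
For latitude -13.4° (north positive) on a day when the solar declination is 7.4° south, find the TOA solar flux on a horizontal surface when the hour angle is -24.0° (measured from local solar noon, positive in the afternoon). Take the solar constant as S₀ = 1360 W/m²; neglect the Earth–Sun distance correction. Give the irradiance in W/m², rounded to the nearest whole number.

cos θ_z = sin φ sin δ + cos φ cos δ cos H = (-0.2317)(-0.1288) + (0.9728)(0.9917)(0.9135) = 0.9111.
Top-of-atmosphere irradiance = S₀ cos θ_z = 1360 × 0.9111 = 1239.10 W/m².

1239 W/m²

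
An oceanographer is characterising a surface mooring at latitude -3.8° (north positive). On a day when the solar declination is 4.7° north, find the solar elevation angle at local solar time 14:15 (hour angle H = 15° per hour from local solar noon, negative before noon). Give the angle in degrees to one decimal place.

55.2°

Hour angle H = 15° × (14.25 − 12) = 33.75°.
With φ = -3.8°, δ = 4.7°, H = 33.75°: sin φ sin δ = -0.0054, cos φ cos δ cos H = 0.8269, so cos θ_z = 0.8215.
θ_z = arccos(0.8215) = 34.76°, so the elevation is 90° − 34.76° = 55.24°.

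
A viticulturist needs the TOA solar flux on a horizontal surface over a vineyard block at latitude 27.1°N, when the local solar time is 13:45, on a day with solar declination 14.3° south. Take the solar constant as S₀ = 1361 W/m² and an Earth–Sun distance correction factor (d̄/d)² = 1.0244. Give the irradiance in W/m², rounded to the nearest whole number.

922 W/m²

Hour angle H = 15° × (13.75 − 12) = 26.25°.
cos θ_z = sin φ sin δ + cos φ cos δ cos H = (0.4555)(-0.2470) + (0.8902)(0.9690)(0.8969) = 0.6612.
Top-of-atmosphere irradiance = S₀ (d̄/d)² cos θ_z = 1361 × 1.0244 × 0.6612 = 921.85 W/m².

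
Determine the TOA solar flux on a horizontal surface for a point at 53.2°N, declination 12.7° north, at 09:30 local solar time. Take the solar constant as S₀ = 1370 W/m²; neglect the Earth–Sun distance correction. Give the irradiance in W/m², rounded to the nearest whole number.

Hour angle H = 15° × (9.5 − 12) = -37.50°.
cos θ_z = sin φ sin δ + cos φ cos δ cos H = (0.8007)(0.2198) + (0.5990)(0.9755)(0.7934) = 0.6396.
Top-of-atmosphere irradiance = S₀ cos θ_z = 1370 × 0.6396 = 876.25 W/m².

876 W/m²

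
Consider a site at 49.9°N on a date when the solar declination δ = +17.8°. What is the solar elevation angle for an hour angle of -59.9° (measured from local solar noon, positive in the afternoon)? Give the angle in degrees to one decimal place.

cos θ_z = sin(49.9°) sin(17.8°) + cos(49.9°) cos(17.8°) cos(-59.90°) = 0.2338 + 0.3076 = 0.5414.
θ_z = arccos(0.5414) = 57.22°, so the elevation is 90° − 57.22° = 32.78°.

32.8°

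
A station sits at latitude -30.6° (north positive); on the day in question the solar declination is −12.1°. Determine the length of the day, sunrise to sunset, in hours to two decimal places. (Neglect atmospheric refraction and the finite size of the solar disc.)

−tan φ tan δ = −(-0.5914)(-0.2144) = -0.1268; H_s = arccos(-0.1268) = 97.28°.
Day length = 2 H_s / 15° h⁻¹ = 194.56° / 15 = 12.971 h.

12.97 hours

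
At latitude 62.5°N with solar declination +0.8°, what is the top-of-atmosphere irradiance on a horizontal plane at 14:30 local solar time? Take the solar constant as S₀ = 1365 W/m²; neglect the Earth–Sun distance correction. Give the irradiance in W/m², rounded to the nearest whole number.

517 W/m²

Hour angle H = 15° × (14.5 − 12) = 37.50°.
With φ = 62.5°, δ = 0.8°, H = 37.50°: sin φ sin δ = 0.0124, cos φ cos δ cos H = 0.3663, so cos θ_z = 0.3787.
Top-of-atmosphere irradiance = S₀ cos θ_z = 1365 × 0.3787 = 516.93 W/m².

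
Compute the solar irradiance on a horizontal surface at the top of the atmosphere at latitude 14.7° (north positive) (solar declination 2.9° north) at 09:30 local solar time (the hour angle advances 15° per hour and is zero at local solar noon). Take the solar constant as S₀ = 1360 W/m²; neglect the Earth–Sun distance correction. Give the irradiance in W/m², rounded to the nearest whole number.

Hour angle H = 15° × (9.5 − 12) = -37.50°.
With φ = 14.7°, δ = 2.9°, H = -37.50°: sin φ sin δ = 0.0128, cos φ cos δ cos H = 0.7664, so cos θ_z = 0.7792.
Top-of-atmosphere irradiance = S₀ cos θ_z = 1360 × 0.7792 = 1059.71 W/m².

1060 W/m²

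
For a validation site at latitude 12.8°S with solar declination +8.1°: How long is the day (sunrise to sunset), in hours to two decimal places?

11.75 hours

−tan φ tan δ = −(-0.2272)(0.1423) = 0.0323; H_s = arccos(0.0323) = 88.15°.
Day length = 2 H_s / 15° h⁻¹ = 176.30° / 15 = 11.753 h.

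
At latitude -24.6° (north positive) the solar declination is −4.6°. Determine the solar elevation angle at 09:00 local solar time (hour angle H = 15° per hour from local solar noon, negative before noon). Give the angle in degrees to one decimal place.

Hour angle H = 15° × (9 − 12) = -45.00°.
cos θ_z = sin(-24.6°) sin(-4.6°) + cos(-24.6°) cos(-4.6°) cos(-45.00°) = 0.0334 + 0.6409 = 0.6743.
θ_z = arccos(0.6743) = 47.60°, so the elevation is 90° − 47.60° = 42.40°.

42.4°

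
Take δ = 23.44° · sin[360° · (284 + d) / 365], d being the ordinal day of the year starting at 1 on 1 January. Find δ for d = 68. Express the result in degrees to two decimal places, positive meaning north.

-5.20°

360 × (284 + 68) / 365 = 347.178°; sin(347.178°) = -0.2219.
δ = 23.44 × -0.2219 = -5.201° ≈ -5.20°.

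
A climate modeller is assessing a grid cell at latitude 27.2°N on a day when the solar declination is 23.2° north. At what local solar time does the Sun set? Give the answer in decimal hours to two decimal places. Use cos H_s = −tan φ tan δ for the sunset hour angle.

The sunset hour angle satisfies cos H_s = −tan φ tan δ = -0.2203, giving H_s = 102.73°.
Sunset is at 12 + H_s/15 = 12 + 6.849 = 18.849 h local solar time.

18.85 h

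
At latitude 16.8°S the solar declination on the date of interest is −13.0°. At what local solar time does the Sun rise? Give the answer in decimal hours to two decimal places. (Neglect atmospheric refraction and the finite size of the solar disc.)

5.73 h

−tan φ tan δ = −(-0.3019)(-0.2309) = -0.0697; H_s = arccos(-0.0697) = 94.00°.
Sunrise is at 12 − H_s/15 = 12 − 6.267 = 5.733 h local solar time.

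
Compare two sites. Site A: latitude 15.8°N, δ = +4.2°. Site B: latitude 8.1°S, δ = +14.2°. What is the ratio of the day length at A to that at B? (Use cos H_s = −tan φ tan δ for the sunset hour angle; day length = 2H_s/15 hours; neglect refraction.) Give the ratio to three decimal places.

1.037

A: H_s = arccos(−tan 15.8° · tan 4.2°) = 91.19°, so 2H_s/15 = 12.1587 h.
B: H_s = arccos(−tan -8.1° · tan 14.2°) = 87.94°, so 2H_s/15 = 11.7253 h.
Ratio A/B = 12.1587 / 11.7253 = 1.0370.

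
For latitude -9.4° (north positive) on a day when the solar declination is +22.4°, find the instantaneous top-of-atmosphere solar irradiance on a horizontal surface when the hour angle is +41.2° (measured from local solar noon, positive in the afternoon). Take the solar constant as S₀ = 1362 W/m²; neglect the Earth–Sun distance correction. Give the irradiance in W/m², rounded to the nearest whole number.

850 W/m²

With φ = -9.4°, δ = 22.4°, H = 41.20°: sin φ sin δ = -0.0622, cos φ cos δ cos H = 0.6863, so cos θ_z = 0.6241.
Top-of-atmosphere irradiance = S₀ cos θ_z = 1362 × 0.6241 = 850.02 W/m².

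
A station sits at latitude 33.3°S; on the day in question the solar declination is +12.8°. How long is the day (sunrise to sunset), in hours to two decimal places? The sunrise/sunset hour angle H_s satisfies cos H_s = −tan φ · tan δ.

10.86 hours

−tan φ tan δ = −(-0.6569)(0.2272) = 0.1492; H_s = arccos(0.1492) = 81.42°.
Day length = 2 H_s / 15° h⁻¹ = 162.84° / 15 = 10.856 h.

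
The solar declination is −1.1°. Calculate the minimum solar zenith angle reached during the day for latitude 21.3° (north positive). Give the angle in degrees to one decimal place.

At local solar noon the hour angle is zero, so the zenith angle is |φ − δ| = |21.3° − (-1.1°)| = 22.4°.

22.4°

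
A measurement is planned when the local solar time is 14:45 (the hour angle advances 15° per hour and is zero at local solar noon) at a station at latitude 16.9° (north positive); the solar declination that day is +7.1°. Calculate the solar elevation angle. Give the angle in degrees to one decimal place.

Hour angle H = 15° × (14.75 − 12) = 41.25°.
With φ = 16.9°, δ = 7.1°, H = 41.25°: sin φ sin δ = 0.0359, cos φ cos δ cos H = 0.7139, so cos θ_z = 0.7498.
θ_z = arccos(0.7498) = 41.43°, so the elevation is 90° − 41.43° = 48.57°.

48.6°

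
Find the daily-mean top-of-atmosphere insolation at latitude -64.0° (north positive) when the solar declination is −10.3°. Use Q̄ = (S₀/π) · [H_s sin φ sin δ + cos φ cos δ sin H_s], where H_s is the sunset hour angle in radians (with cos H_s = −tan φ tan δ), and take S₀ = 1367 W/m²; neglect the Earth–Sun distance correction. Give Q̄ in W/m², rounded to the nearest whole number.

cos H_s = −tan(-64.0°) · tan(-10.3°) = -0.3726, so H_s = arccos(-0.3726) = 111.88°. In radians, H_s = 1.9527.
H_s sin φ sin δ = 1.9527 × -0.8988 × -0.1788 = 0.3138.
cos φ cos δ sin H_s = 0.4384 × 0.9839 × 0.9280 = 0.4003.
Q̄ = (1367/π) × (0.3138 + 0.4003) = 435.13 × 0.7141 = 310.73 W/m².

311 W/m²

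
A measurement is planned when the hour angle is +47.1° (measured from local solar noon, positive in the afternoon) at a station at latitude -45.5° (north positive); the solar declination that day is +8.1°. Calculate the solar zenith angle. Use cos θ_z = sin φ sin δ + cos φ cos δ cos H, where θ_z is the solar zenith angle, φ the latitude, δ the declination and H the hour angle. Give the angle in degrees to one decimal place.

cos θ_z = sin φ sin δ + cos φ cos δ cos H = (-0.7133)(0.1409) + (0.7009)(0.9900)(0.6807) = 0.3718.
θ_z = arccos(0.3718) = 68.17°.

68.2°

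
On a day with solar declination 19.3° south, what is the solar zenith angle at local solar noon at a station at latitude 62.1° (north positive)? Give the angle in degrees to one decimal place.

81.4°

At local solar noon the hour angle is zero, so the zenith angle is |φ − δ| = |62.1° − (-19.3°)| = 81.4°.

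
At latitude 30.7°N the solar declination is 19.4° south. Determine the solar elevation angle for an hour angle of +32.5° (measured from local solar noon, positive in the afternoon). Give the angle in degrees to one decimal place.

31.0°

With φ = 30.7°, δ = -19.4°, H = 32.50°: sin φ sin δ = -0.1696, cos φ cos δ cos H = 0.6840, so cos θ_z = 0.5144.
θ_z = arccos(0.5144) = 59.04°, so the elevation is 90° − 59.04° = 30.96°.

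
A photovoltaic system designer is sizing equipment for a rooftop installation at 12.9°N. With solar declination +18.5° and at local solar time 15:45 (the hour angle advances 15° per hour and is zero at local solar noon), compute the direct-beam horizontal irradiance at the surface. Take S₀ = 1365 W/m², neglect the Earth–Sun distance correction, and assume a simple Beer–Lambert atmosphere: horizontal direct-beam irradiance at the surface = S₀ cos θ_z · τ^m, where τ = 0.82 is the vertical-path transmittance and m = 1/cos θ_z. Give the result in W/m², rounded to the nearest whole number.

Hour angle H = 15° × (15.75 − 12) = 56.25°.
cos θ_z = sin(12.9°) sin(18.5°) + cos(12.9°) cos(18.5°) cos(56.25°) = 0.0708 + 0.5136 = 0.5844.
Air mass m = 1/cos θ_z = 1/0.5844 = 1.711; τ^m = 0.82^1.711 = 0.7121.
Surface direct beam = 1365 × 0.5844 × 0.7121 = 568.05 W/m².

568 W/m²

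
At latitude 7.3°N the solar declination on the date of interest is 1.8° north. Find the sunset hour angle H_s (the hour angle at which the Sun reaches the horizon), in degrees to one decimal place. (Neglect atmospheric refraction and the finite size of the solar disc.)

90.2°

cos H_s = −tan(7.3°) · tan(1.8°) = -0.0040, so H_s = arccos(-0.0040) = 90.23°.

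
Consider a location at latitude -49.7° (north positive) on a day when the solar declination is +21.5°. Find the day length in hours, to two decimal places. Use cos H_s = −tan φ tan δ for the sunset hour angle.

8.31 hours

cos H_s = −tan(-49.7°) · tan(21.5°) = 0.4645, so H_s = arccos(0.4645) = 62.32°.
Day length = 2 H_s / 15° h⁻¹ = 124.64° / 15 = 8.309 h.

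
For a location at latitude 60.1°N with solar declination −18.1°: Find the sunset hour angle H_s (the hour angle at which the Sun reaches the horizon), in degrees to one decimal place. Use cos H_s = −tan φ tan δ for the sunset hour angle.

The sunset hour angle satisfies cos H_s = −tan φ tan δ = 0.5684, giving H_s = 55.36°.

55.4°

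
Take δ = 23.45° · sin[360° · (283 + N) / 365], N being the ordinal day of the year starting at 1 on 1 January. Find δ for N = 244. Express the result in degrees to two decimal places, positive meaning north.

360 × (283 + 244) / 365 = 519.781°; sin(519.781°) = 0.3456.
δ = 23.45 × 0.3456 = 8.104° ≈ +8.10°.

+8.10°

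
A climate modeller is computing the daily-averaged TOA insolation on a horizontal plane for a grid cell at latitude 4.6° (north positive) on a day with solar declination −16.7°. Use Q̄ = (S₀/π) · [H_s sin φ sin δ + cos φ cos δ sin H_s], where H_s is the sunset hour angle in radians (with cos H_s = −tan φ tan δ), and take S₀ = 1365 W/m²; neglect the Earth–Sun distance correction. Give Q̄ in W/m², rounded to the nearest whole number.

399 W/m²

The sunset hour angle satisfies cos H_s = −tan φ tan δ = 0.0241, giving H_s = 88.62°. In radians, H_s = 1.5467.
H_s sin φ sin δ = 1.5467 × 0.0802 × -0.2874 = -0.0357.
cos φ cos δ sin H_s = 0.9968 × 0.9578 × 0.9997 = 0.9544.
Q̄ = (1365/π) × (-0.0357 + 0.9544) = 434.49 × 0.9187 = 399.17 W/m².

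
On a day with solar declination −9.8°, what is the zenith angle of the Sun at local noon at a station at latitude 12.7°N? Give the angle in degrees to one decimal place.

22.5°

At local solar noon the hour angle is zero, so the zenith angle is |φ − δ| = |12.7° − (-9.8°)| = 22.5°.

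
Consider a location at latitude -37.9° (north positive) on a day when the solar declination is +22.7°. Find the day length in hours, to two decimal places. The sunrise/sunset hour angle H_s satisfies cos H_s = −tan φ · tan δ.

9.47 hours

The sunset hour angle satisfies cos H_s = −tan φ tan δ = 0.3256, giving H_s = 71.00°.
Day length = 2 H_s / 15° h⁻¹ = 142.00° / 15 = 9.467 h.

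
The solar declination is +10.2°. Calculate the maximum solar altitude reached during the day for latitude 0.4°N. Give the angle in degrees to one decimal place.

At local solar noon the hour angle is zero, so the elevation is 90° − |φ − δ| = 90° − |0.4° − (10.2°)| = 90° − 9.8° = 80.2°.

80.2°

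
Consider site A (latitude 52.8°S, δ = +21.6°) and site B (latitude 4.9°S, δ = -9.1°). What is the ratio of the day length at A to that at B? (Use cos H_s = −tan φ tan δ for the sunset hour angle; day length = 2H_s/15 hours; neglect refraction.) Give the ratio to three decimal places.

A: H_s = arccos(−tan -52.8° · tan 21.6°) = 58.56°, so 2H_s/15 = 7.8080 h.
B: H_s = arccos(−tan -4.9° · tan -9.1°) = 90.79°, so 2H_s/15 = 12.1053 h.
Ratio A/B = 7.8080 / 12.1053 = 0.6450.

0.645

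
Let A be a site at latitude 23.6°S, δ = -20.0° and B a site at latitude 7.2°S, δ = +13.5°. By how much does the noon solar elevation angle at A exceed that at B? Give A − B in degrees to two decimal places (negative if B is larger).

A: 90° − |-23.6 − (-20.0)| = 86.40°.
B: 90° − |-7.2 − (13.5)| = 69.30°.
A − B = 86.40 − 69.30 = 17.10°.

+17.10°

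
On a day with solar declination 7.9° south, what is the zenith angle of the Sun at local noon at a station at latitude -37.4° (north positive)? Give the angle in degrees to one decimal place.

At local solar noon the hour angle is zero, so the zenith angle is |φ − δ| = |-37.4° − (-7.9°)| = 29.5°.

29.5°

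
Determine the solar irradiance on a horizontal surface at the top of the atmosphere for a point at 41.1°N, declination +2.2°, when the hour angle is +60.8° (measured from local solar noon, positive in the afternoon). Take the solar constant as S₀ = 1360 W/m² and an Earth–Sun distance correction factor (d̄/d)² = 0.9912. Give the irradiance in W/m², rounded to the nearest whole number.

With φ = 41.1°, δ = 2.2°, H = 60.80°: sin φ sin δ = 0.0252, cos φ cos δ cos H = 0.3674, so cos θ_z = 0.3926.
Top-of-atmosphere irradiance = S₀ (d̄/d)² cos θ_z = 1360 × 0.9912 × 0.3926 = 529.24 W/m².

529 W/m²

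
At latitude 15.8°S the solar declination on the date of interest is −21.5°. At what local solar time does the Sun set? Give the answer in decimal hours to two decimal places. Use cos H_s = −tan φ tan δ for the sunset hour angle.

−tan φ tan δ = −(-0.2830)(-0.3939) = -0.1115; H_s = arccos(-0.1115) = 96.40°.
Sunset is at 12 + H_s/15 = 12 + 6.427 = 18.427 h local solar time.

18.43 h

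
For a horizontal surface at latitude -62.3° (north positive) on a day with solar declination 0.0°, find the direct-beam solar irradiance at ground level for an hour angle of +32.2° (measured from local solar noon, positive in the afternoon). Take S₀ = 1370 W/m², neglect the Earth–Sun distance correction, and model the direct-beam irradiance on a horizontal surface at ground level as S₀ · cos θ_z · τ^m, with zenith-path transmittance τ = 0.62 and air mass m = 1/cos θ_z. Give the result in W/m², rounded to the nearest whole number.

cos θ_z = sin φ sin δ + cos φ cos δ cos H = (-0.8854)(0.0000) + (0.4648)(1.0000)(0.8462) = 0.3933.
Air mass m = 1/cos θ_z = 1/0.3933 = 2.543; τ^m = 0.62^2.543 = 0.2965.
Surface direct beam = 1370 × 0.3933 × 0.2965 = 159.76 W/m².

160 W/m²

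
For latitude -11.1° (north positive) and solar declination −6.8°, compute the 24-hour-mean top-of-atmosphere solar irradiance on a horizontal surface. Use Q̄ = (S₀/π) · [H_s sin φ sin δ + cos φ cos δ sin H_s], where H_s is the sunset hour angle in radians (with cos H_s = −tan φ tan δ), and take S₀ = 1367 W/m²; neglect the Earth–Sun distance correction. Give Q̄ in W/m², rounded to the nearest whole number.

−tan φ tan δ = −(-0.1962)(-0.1192) = -0.0234; H_s = arccos(-0.0234) = 91.34°. In radians, H_s = 1.5942.
H_s sin φ sin δ = 1.5942 × -0.1925 × -0.1184 = 0.0363.
cos φ cos δ sin H_s = 0.9813 × 0.9930 × 0.9997 = 0.9741.
Q̄ = (1367/π) × (0.0363 + 0.9741) = 435.13 × 1.0104 = 439.66 W/m².

440 W/m²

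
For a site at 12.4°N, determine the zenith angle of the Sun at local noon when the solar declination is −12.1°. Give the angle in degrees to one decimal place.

24.5°

At local solar noon the hour angle is zero, so the zenith angle is |φ − δ| = |12.4° − (-12.1°)| = 24.5°.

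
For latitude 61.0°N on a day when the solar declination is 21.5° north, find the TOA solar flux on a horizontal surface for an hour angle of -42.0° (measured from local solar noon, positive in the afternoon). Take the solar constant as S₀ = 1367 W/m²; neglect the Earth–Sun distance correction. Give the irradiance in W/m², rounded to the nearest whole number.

896 W/m²

cos θ_z = sin(61.0°) sin(21.5°) + cos(61.0°) cos(21.5°) cos(-42.00°) = 0.3205 + 0.3352 = 0.6557.
Top-of-atmosphere irradiance = S₀ cos θ_z = 1367 × 0.6557 = 896.34 W/m².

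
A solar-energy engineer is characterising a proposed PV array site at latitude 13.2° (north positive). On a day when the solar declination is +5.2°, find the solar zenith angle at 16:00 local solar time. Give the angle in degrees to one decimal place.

Hour angle H = 15° × (16 − 12) = 60.00°.
With φ = 13.2°, δ = 5.2°, H = 60.00°: sin φ sin δ = 0.0207, cos φ cos δ cos H = 0.4848, so cos θ_z = 0.5055.
θ_z = arccos(0.5055) = 59.64°.

59.6°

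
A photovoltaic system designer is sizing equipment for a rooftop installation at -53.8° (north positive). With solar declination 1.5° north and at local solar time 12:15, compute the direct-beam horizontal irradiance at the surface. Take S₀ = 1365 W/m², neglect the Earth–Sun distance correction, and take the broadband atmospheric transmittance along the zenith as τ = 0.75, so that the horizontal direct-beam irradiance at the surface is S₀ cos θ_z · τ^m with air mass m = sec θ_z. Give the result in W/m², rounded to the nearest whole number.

467 W/m²

Hour angle H = 15° × (12.25 − 12) = 3.75°.
cos θ_z = sin φ sin δ + cos φ cos δ cos H = (-0.8070)(0.0262) + (0.5906)(0.9997)(0.9979) = 0.5680.
Air mass m = 1/cos θ_z = 1/0.5680 = 1.761; τ^m = 0.75^1.761 = 0.6025.
Surface direct beam = 1365 × 0.5680 × 0.6025 = 467.13 W/m².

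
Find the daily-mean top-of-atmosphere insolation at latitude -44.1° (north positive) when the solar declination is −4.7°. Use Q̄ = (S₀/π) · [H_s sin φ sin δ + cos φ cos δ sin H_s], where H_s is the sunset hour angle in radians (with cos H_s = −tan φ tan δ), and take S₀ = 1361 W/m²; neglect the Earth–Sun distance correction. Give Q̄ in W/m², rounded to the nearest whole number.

350 W/m²

−tan φ tan δ = −(-0.9691)(-0.0822) = -0.0797; H_s = arccos(-0.0797) = 94.57°. In radians, H_s = 1.6506.
H_s sin φ sin δ = 1.6506 × -0.6959 × -0.0819 = 0.0941.
cos φ cos δ sin H_s = 0.7181 × 0.9966 × 0.9968 = 0.7134.
Q̄ = (1361/π) × (0.0941 + 0.7134) = 433.22 × 0.8075 = 349.83 W/m².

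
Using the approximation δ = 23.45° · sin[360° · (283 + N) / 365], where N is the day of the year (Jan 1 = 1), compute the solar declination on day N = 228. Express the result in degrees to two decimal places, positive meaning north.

+13.78°

360 × (283 + 228) / 365 = 504.000°; sin(504.000°) = 0.5878.
δ = 23.45 × 0.5878 = 13.784° ≈ +13.78°.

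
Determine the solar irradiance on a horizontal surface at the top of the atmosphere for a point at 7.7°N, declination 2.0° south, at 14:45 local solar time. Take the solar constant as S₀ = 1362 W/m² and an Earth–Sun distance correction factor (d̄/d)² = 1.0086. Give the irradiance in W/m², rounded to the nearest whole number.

1016 W/m²

Hour angle H = 15° × (14.75 − 12) = 41.25°.
cos θ_z = sin φ sin δ + cos φ cos δ cos H = (0.1340)(-0.0349) + (0.9910)(0.9994)(0.7518) = 0.7399.
Top-of-atmosphere irradiance = S₀ (d̄/d)² cos θ_z = 1362 × 1.0086 × 0.7399 = 1016.41 W/m².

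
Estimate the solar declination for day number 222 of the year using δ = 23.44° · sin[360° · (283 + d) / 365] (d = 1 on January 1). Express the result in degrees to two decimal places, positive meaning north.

360 × (283 + 222) / 365 = 498.082°; sin(498.082°) = 0.6681.
δ = 23.44 × 0.6681 = 15.660° ≈ +15.66°.

+15.66°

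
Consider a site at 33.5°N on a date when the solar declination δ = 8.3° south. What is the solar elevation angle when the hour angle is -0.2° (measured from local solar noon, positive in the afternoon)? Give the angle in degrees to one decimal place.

48.2°

cos θ_z = sin(33.5°) sin(-8.3°) + cos(33.5°) cos(-8.3°) cos(-0.20°) = -0.0797 + 0.8251 = 0.7454.
θ_z = arccos(0.7454) = 41.81°, so the elevation is 90° − 41.81° = 48.19°.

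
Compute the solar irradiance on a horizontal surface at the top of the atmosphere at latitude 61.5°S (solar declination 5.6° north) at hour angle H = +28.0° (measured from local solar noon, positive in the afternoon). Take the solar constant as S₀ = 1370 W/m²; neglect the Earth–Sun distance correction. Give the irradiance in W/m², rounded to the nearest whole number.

cos θ_z = sin φ sin δ + cos φ cos δ cos H = (-0.8788)(0.0976) + (0.4772)(0.9952)(0.8829) = 0.3335.
Top-of-atmosphere irradiance = S₀ cos θ_z = 1370 × 0.3335 = 456.90 W/m².

457 W/m²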